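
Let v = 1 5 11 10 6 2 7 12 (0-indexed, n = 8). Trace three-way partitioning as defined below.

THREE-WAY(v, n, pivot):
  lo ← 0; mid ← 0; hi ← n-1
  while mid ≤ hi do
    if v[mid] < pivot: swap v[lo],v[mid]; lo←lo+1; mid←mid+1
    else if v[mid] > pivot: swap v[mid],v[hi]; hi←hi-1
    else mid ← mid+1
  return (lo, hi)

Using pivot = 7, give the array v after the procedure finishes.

pivot = 7; lo=0, mid=0, hi=7
v[mid]=1<7: swap v[0],v[0]; lo=1,mid=1 → 1 5 11 10 6 2 7 12
v[mid]=5<7: swap v[1],v[1]; lo=2,mid=2 → 1 5 11 10 6 2 7 12
v[mid]=11>7: swap v[2],v[7]; hi=6 → 1 5 12 10 6 2 7 11
v[mid]=12>7: swap v[2],v[6]; hi=5 → 1 5 7 10 6 2 12 11
v[mid]=7=7: mid=3
v[mid]=10>7: swap v[3],v[5]; hi=4 → 1 5 7 2 6 10 12 11
v[mid]=2<7: swap v[2],v[3]; lo=3,mid=4 → 1 5 2 7 6 10 12 11
v[mid]=6<7: swap v[3],v[4]; lo=4,mid=5 → 1 5 2 6 7 10 12 11
end: lo=4, hi=4; v = 1 5 2 6 7 10 12 11

1 5 2 6 7 10 12 11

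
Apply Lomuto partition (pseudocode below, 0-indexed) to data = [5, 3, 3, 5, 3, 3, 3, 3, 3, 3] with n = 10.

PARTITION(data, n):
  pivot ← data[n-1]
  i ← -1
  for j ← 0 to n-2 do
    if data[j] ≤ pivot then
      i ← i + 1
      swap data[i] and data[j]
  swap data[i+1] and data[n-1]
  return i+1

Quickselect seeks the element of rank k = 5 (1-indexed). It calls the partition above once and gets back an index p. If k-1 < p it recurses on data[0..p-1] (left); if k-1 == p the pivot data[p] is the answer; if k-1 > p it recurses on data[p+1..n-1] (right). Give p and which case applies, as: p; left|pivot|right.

7; left

pivot = data[9] = 3; i = -1
j=0: data[0]=5 > 3 → no swap
j=1: data[1]=3 ≤ 3 → i=0, swap data[0],data[1] → [3, 5, 3, 5, 3, 3, 3, 3, 3, 3]
j=2: data[2]=3 ≤ 3 → i=1, swap data[1],data[2] → [3, 3, 5, 5, 3, 3, 3, 3, 3, 3]
j=3: data[3]=5 > 3 → no swap
j=4: data[4]=3 ≤ 3 → i=2, swap data[2],data[4] → [3, 3, 3, 5, 5, 3, 3, 3, 3, 3]
j=5: data[5]=3 ≤ 3 → i=3, swap data[3],data[5] → [3, 3, 3, 3, 5, 5, 3, 3, 3, 3]
j=6: data[6]=3 ≤ 3 → i=4, swap data[4],data[6] → [3, 3, 3, 3, 3, 5, 5, 3, 3, 3]
j=7: data[7]=3 ≤ 3 → i=5, swap data[5],data[7] → [3, 3, 3, 3, 3, 3, 5, 5, 3, 3]
j=8: data[8]=3 ≤ 3 → i=6, swap data[6],data[8] → [3, 3, 3, 3, 3, 3, 3, 5, 5, 3]
final swap data[7],data[9] → [3, 3, 3, 3, 3, 3, 3, 3, 5, 5]; return 7
p = 7; k-1 = 4 < 7 ⇒ left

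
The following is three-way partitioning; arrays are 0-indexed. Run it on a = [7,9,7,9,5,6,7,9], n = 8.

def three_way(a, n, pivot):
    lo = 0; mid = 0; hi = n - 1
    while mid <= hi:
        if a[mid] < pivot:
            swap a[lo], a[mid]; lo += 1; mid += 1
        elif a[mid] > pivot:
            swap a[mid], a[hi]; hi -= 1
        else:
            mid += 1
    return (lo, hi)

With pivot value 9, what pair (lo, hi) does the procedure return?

(5, 7)

pivot = 9; lo=0, mid=0, hi=7
a[mid]=7<9: swap a[0],a[0]; lo=1,mid=1 → [7,9,7,9,5,6,7,9]
a[mid]=9=9: mid=2
a[mid]=7<9: swap a[1],a[2]; lo=2,mid=3 → [7,7,9,9,5,6,7,9]
a[mid]=9=9: mid=4
a[mid]=5<9: swap a[2],a[4]; lo=3,mid=5 → [7,7,5,9,9,6,7,9]
a[mid]=6<9: swap a[3],a[5]; lo=4,mid=6 → [7,7,5,6,9,9,7,9]
a[mid]=7<9: swap a[4],a[6]; lo=5,mid=7 → [7,7,5,6,7,9,9,9]
a[mid]=9=9: mid=8
end: lo=5, hi=7; a = [7,7,5,6,7,9,9,9]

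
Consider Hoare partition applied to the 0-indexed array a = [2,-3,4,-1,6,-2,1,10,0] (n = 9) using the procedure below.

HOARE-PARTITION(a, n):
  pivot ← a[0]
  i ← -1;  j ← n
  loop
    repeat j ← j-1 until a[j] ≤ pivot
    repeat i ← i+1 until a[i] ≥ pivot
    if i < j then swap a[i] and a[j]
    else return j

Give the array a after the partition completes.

[0,-3,1,-1,-2,6,4,10,2]

pivot = a[0] = 2; i = -1, j = 9
j→8 (a[8]=0≤2), i→0 (a[0]=2≥2); i<j, swap → [0,-3,4,-1,6,-2,1,10,2]
j→6 (a[6]=1≤2), i→2 (a[2]=4≥2); i<j, swap → [0,-3,1,-1,6,-2,4,10,2]
j→5 (a[5]=-2≤2), i→4 (a[4]=6≥2); i<j, swap → [0,-3,1,-1,-2,6,4,10,2]
j→4, i→5; i≥j, return j=4. a = [0,-3,1,-1,-2,6,4,10,2]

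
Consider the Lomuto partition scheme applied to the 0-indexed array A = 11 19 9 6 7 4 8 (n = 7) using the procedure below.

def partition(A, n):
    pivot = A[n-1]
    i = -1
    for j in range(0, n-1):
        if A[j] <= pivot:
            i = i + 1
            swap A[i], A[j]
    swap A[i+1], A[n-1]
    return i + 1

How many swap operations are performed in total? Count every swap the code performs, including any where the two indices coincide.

4

pivot=8, i=-1
j=0: 11>8, skip
j=1: 19>8, skip
j=2: 9>8, skip
j=3: 6≤8, i=0, swap(0,3) ⇒ 6 19 9 11 7 4 8
j=4: 7≤8, i=1, swap(1,4) ⇒ 6 7 9 11 19 4 8
j=5: 4≤8, i=2, swap(2,5) ⇒ 6 7 4 11 19 9 8
swap(3,6) ⇒ 6 7 4 8 19 9 11; return 3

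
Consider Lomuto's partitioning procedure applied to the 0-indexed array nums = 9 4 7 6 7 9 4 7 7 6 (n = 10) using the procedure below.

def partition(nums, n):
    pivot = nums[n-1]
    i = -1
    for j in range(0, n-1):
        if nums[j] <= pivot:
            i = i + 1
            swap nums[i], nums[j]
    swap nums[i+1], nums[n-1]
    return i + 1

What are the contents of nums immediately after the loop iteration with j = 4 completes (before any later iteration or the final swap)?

pivot=6, i=-1
j=0: 9>6, skip
j=1: 4≤6, i=0, swap(0,1) ⇒ 4 9 7 6 7 9 4 7 7 6
j=2: 7>6, skip
j=3: 6≤6, i=1, swap(1,3) ⇒ 4 6 7 9 7 9 4 7 7 6
j=4: 7>6, skip
(after j=4) nums = 4 6 7 9 7 9 4 7 7 6

4 6 7 9 7 9 4 7 7 6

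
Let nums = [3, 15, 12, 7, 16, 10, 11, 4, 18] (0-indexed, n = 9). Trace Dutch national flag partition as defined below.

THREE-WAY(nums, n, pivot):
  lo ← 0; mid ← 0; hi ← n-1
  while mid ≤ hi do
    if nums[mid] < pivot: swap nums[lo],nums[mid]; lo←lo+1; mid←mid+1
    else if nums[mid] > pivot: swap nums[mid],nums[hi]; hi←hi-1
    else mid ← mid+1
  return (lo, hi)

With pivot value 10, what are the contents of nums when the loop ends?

pivot = 10; lo=0, mid=0, hi=8
nums[mid]=3<10: swap nums[0],nums[0]; lo=1,mid=1 → [3, 15, 12, 7, 16, 10, 11, 4, 18]
nums[mid]=15>10: swap nums[1],nums[8]; hi=7 → [3, 18, 12, 7, 16, 10, 11, 4, 15]
nums[mid]=18>10: swap nums[1],nums[7]; hi=6 → [3, 4, 12, 7, 16, 10, 11, 18, 15]
nums[mid]=4<10: swap nums[1],nums[1]; lo=2,mid=2 → [3, 4, 12, 7, 16, 10, 11, 18, 15]
nums[mid]=12>10: swap nums[2],nums[6]; hi=5 → [3, 4, 11, 7, 16, 10, 12, 18, 15]
nums[mid]=11>10: swap nums[2],nums[5]; hi=4 → [3, 4, 10, 7, 16, 11, 12, 18, 15]
nums[mid]=10=10: mid=3
nums[mid]=7<10: swap nums[2],nums[3]; lo=3,mid=4 → [3, 4, 7, 10, 16, 11, 12, 18, 15]
nums[mid]=16>10: swap nums[4],nums[4]; hi=3 → [3, 4, 7, 10, 16, 11, 12, 18, 15]
end: lo=3, hi=3; nums = [3, 4, 7, 10, 16, 11, 12, 18, 15]

[3, 4, 7, 10, 16, 11, 12, 18, 15]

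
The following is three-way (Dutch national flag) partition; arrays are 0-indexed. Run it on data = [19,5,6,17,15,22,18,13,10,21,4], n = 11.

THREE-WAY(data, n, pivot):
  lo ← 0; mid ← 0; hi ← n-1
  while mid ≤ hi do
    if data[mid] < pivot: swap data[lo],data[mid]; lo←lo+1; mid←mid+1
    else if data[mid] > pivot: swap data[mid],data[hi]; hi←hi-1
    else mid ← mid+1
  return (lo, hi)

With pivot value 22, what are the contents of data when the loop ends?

[19,5,6,17,15,18,13,10,21,4,22]

lo=0 mid=0 hi=10
19<22: swap(0,0), lo=1 mid=1 ⇒ [19,5,6,17,15,22,18,13,10,21,4]
5<22: swap(1,1), lo=2 mid=2 ⇒ [19,5,6,17,15,22,18,13,10,21,4]
6<22: swap(2,2), lo=3 mid=3 ⇒ [19,5,6,17,15,22,18,13,10,21,4]
17<22: swap(3,3), lo=4 mid=4 ⇒ [19,5,6,17,15,22,18,13,10,21,4]
15<22: swap(4,4), lo=5 mid=5 ⇒ [19,5,6,17,15,22,18,13,10,21,4]
22=22: mid=6
18<22: swap(5,6), lo=6 mid=7 ⇒ [19,5,6,17,15,18,22,13,10,21,4]
13<22: swap(6,7), lo=7 mid=8 ⇒ [19,5,6,17,15,18,13,22,10,21,4]
10<22: swap(7,8), lo=8 mid=9 ⇒ [19,5,6,17,15,18,13,10,22,21,4]
21<22: swap(8,9), lo=9 mid=10 ⇒ [19,5,6,17,15,18,13,10,21,22,4]
4<22: swap(9,10), lo=10 mid=11 ⇒ [19,5,6,17,15,18,13,10,21,4,22]
done. lo=10 hi=10; data=[19,5,6,17,15,18,13,10,21,4,22]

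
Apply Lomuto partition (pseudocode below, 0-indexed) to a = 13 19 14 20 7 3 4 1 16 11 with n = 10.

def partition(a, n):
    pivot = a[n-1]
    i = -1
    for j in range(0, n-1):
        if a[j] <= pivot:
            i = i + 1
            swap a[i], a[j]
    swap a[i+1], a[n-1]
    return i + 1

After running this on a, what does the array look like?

pivot=11, i=-1
j=0: 13>11, skip
j=1: 19>11, skip
j=2: 14>11, skip
j=3: 20>11, skip
j=4: 7≤11, i=0, swap(0,4) ⇒ 7 19 14 20 13 3 4 1 16 11
j=5: 3≤11, i=1, swap(1,5) ⇒ 7 3 14 20 13 19 4 1 16 11
j=6: 4≤11, i=2, swap(2,6) ⇒ 7 3 4 20 13 19 14 1 16 11
j=7: 1≤11, i=3, swap(3,7) ⇒ 7 3 4 1 13 19 14 20 16 11
j=8: 16>11, skip
swap(4,9) ⇒ 7 3 4 1 11 19 14 20 16 13; return 4

7 3 4 1 11 19 14 20 16 13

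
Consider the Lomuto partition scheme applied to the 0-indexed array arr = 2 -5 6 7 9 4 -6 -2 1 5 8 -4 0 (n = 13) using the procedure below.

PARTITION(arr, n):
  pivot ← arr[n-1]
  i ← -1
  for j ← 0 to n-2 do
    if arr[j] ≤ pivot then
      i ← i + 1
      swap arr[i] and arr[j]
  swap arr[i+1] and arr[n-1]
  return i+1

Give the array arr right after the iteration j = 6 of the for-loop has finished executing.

pivot=0, i=-1
j=0: 2>0, skip
j=1: -5≤0, i=0, swap(0,1) ⇒ -5 2 6 7 9 4 -6 -2 1 5 8 -4 0
j=2: 6>0, skip
j=3: 7>0, skip
j=4: 9>0, skip
j=5: 4>0, skip
j=6: -6≤0, i=1, swap(1,6) ⇒ -5 -6 6 7 9 4 2 -2 1 5 8 -4 0
(after j=6) arr = -5 -6 6 7 9 4 2 -2 1 5 8 -4 0

-5 -6 6 7 9 4 2 -2 1 5 8 -4 0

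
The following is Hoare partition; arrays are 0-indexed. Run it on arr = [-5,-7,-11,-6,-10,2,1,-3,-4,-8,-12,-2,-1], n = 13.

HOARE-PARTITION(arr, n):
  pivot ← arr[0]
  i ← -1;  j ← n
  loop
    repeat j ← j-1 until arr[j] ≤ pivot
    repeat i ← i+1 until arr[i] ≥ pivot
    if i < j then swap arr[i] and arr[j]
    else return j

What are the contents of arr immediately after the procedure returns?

[-12,-7,-11,-6,-10,-8,1,-3,-4,2,-5,-2,-1]

pivot=-5
j stops at 10 (-12), i stops at 0 (-5); swap ⇒ [-12,-7,-11,-6,-10,2,1,-3,-4,-8,-5,-2,-1]
j stops at 9 (-8), i stops at 5 (2); swap ⇒ [-12,-7,-11,-6,-10,-8,1,-3,-4,2,-5,-2,-1]
j stops at 5, i stops at 6; i≥j ⇒ return 5. arr=[-12,-7,-11,-6,-10,-8,1,-3,-4,2,-5,-2,-1]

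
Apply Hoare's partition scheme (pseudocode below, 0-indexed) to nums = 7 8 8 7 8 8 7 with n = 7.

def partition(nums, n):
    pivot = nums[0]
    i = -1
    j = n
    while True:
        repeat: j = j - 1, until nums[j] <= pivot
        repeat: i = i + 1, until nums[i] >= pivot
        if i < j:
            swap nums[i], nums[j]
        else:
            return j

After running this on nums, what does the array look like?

pivot=7
j stops at 6 (7), i stops at 0 (7); swap ⇒ 7 8 8 7 8 8 7
j stops at 3 (7), i stops at 1 (8); swap ⇒ 7 7 8 8 8 8 7
j stops at 1, i stops at 2; i≥j ⇒ return 1. nums=7 7 8 8 8 8 7

7 7 8 8 8 8 7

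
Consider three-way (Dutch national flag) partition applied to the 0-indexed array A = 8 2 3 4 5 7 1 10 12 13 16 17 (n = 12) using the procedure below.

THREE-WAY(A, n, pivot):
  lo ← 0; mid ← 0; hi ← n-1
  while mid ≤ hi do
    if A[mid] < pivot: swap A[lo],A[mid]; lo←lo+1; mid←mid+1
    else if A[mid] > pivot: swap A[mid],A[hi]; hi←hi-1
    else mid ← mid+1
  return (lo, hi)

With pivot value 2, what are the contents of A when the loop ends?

1 2 4 5 7 3 10 12 13 16 17 8

pivot = 2; lo=0, mid=0, hi=11
A[mid]=8>2: swap A[0],A[11]; hi=10 → 17 2 3 4 5 7 1 10 12 13 16 8
A[mid]=17>2: swap A[0],A[10]; hi=9 → 16 2 3 4 5 7 1 10 12 13 17 8
A[mid]=16>2: swap A[0],A[9]; hi=8 → 13 2 3 4 5 7 1 10 12 16 17 8
A[mid]=13>2: swap A[0],A[8]; hi=7 → 12 2 3 4 5 7 1 10 13 16 17 8
A[mid]=12>2: swap A[0],A[7]; hi=6 → 10 2 3 4 5 7 1 12 13 16 17 8
A[mid]=10>2: swap A[0],A[6]; hi=5 → 1 2 3 4 5 7 10 12 13 16 17 8
A[mid]=1<2: swap A[0],A[0]; lo=1,mid=1 → 1 2 3 4 5 7 10 12 13 16 17 8
A[mid]=2=2: mid=2
A[mid]=3>2: swap A[2],A[5]; hi=4 → 1 2 7 4 5 3 10 12 13 16 17 8
A[mid]=7>2: swap A[2],A[4]; hi=3 → 1 2 5 4 7 3 10 12 13 16 17 8
A[mid]=5>2: swap A[2],A[3]; hi=2 → 1 2 4 5 7 3 10 12 13 16 17 8
A[mid]=4>2: swap A[2],A[2]; hi=1 → 1 2 4 5 7 3 10 12 13 16 17 8
end: lo=1, hi=1; A = 1 2 4 5 7 3 10 12 13 16 17 8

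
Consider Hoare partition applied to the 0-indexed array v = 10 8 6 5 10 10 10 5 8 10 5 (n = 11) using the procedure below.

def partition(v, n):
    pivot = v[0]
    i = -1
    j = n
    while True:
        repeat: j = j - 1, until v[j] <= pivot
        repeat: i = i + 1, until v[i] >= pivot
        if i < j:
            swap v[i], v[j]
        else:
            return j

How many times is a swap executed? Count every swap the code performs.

4

pivot=10
j stops at 10 (5), i stops at 0 (10); swap ⇒ 5 8 6 5 10 10 10 5 8 10 10
j stops at 9 (10), i stops at 4 (10); swap ⇒ 5 8 6 5 10 10 10 5 8 10 10
j stops at 8 (8), i stops at 5 (10); swap ⇒ 5 8 6 5 10 8 10 5 10 10 10
j stops at 7 (5), i stops at 6 (10); swap ⇒ 5 8 6 5 10 8 5 10 10 10 10
j stops at 6, i stops at 7; i≥j ⇒ return 6. v=5 8 6 5 10 8 5 10 10 10 10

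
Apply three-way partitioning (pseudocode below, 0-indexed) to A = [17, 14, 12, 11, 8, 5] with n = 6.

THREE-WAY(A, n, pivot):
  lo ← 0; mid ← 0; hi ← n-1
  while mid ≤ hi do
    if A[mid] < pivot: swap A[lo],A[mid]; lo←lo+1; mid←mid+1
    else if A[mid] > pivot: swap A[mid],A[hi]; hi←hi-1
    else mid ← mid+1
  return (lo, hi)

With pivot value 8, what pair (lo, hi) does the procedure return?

(1, 1)

pivot = 8; lo=0, mid=0, hi=5
A[mid]=17>8: swap A[0],A[5]; hi=4 → [5, 14, 12, 11, 8, 17]
A[mid]=5<8: swap A[0],A[0]; lo=1,mid=1 → [5, 14, 12, 11, 8, 17]
A[mid]=14>8: swap A[1],A[4]; hi=3 → [5, 8, 12, 11, 14, 17]
A[mid]=8=8: mid=2
A[mid]=12>8: swap A[2],A[3]; hi=2 → [5, 8, 11, 12, 14, 17]
A[mid]=11>8: swap A[2],A[2]; hi=1 → [5, 8, 11, 12, 14, 17]
end: lo=1, hi=1; A = [5, 8, 11, 12, 14, 17]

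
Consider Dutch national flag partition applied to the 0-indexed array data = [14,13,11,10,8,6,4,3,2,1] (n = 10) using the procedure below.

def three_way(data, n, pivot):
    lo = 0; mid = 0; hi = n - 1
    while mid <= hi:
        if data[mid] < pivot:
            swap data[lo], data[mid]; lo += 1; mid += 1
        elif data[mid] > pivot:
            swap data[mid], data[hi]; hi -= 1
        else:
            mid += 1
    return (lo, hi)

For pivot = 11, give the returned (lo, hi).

(7, 7)

pivot = 11; lo=0, mid=0, hi=9
data[mid]=14>11: swap data[0],data[9]; hi=8 → [1,13,11,10,8,6,4,3,2,14]
data[mid]=1<11: swap data[0],data[0]; lo=1,mid=1 → [1,13,11,10,8,6,4,3,2,14]
data[mid]=13>11: swap data[1],data[8]; hi=7 → [1,2,11,10,8,6,4,3,13,14]
data[mid]=2<11: swap data[1],data[1]; lo=2,mid=2 → [1,2,11,10,8,6,4,3,13,14]
data[mid]=11=11: mid=3
data[mid]=10<11: swap data[2],data[3]; lo=3,mid=4 → [1,2,10,11,8,6,4,3,13,14]
data[mid]=8<11: swap data[3],data[4]; lo=4,mid=5 → [1,2,10,8,11,6,4,3,13,14]
data[mid]=6<11: swap data[4],data[5]; lo=5,mid=6 → [1,2,10,8,6,11,4,3,13,14]
data[mid]=4<11: swap data[5],data[6]; lo=6,mid=7 → [1,2,10,8,6,4,11,3,13,14]
data[mid]=3<11: swap data[6],data[7]; lo=7,mid=8 → [1,2,10,8,6,4,3,11,13,14]
end: lo=7, hi=7; data = [1,2,10,8,6,4,3,11,13,14]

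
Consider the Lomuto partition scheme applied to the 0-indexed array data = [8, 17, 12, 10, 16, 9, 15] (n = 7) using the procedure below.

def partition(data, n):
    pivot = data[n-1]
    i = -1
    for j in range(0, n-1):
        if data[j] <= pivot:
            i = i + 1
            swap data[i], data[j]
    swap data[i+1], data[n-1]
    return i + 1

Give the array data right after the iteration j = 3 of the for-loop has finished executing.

[8, 12, 10, 17, 16, 9, 15]

pivot = data[6] = 15; i = -1
j=0: data[0]=8 ≤ 15 → i=0, swap data[0],data[0] (no change) → [8, 17, 12, 10, 16, 9, 15]
j=1: data[1]=17 > 15 → no swap
j=2: data[2]=12 ≤ 15 → i=1, swap data[1],data[2] → [8, 12, 17, 10, 16, 9, 15]
j=3: data[3]=10 ≤ 15 → i=2, swap data[2],data[3] → [8, 12, 10, 17, 16, 9, 15]
(after j=3) data = [8, 12, 10, 17, 16, 9, 15]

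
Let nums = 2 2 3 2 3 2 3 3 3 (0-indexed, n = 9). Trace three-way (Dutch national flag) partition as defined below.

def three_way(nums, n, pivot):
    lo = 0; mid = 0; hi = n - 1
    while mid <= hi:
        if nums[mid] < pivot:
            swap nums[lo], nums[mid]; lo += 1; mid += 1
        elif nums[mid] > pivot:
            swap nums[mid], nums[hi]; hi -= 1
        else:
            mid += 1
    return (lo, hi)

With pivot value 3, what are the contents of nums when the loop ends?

2 2 2 2 3 3 3 3 3

pivot = 3; lo=0, mid=0, hi=8
nums[mid]=2<3: swap nums[0],nums[0]; lo=1,mid=1 → 2 2 3 2 3 2 3 3 3
nums[mid]=2<3: swap nums[1],nums[1]; lo=2,mid=2 → 2 2 3 2 3 2 3 3 3
nums[mid]=3=3: mid=3
nums[mid]=2<3: swap nums[2],nums[3]; lo=3,mid=4 → 2 2 2 3 3 2 3 3 3
nums[mid]=3=3: mid=5
nums[mid]=2<3: swap nums[3],nums[5]; lo=4,mid=6 → 2 2 2 2 3 3 3 3 3
nums[mid]=3=3: mid=7
nums[mid]=3=3: mid=8
nums[mid]=3=3: mid=9
end: lo=4, hi=8; nums = 2 2 2 2 3 3 3 3 3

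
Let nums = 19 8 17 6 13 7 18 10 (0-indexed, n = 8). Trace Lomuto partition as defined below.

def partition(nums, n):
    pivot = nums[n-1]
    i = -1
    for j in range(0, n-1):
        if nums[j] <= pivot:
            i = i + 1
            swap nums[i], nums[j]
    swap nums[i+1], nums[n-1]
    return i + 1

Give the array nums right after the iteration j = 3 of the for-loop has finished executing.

8 6 17 19 13 7 18 10

pivot=10, i=-1
j=0: 19>10, skip
j=1: 8≤10, i=0, swap(0,1) ⇒ 8 19 17 6 13 7 18 10
j=2: 17>10, skip
j=3: 6≤10, i=1, swap(1,3) ⇒ 8 6 17 19 13 7 18 10
(after j=3) nums = 8 6 17 19 13 7 18 10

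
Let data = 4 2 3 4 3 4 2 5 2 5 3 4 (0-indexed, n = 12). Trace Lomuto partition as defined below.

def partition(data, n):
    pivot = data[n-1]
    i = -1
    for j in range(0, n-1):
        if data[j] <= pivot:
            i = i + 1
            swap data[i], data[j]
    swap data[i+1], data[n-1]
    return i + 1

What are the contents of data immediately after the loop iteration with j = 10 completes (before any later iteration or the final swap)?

4 2 3 4 3 4 2 2 3 5 5 4

pivot=4, i=-1
j=0: 4≤4, i=0, swap(0,0) ⇒ 4 2 3 4 3 4 2 5 2 5 3 4
j=1: 2≤4, i=1, swap(1,1) ⇒ 4 2 3 4 3 4 2 5 2 5 3 4
j=2: 3≤4, i=2, swap(2,2) ⇒ 4 2 3 4 3 4 2 5 2 5 3 4
j=3: 4≤4, i=3, swap(3,3) ⇒ 4 2 3 4 3 4 2 5 2 5 3 4
j=4: 3≤4, i=4, swap(4,4) ⇒ 4 2 3 4 3 4 2 5 2 5 3 4
j=5: 4≤4, i=5, swap(5,5) ⇒ 4 2 3 4 3 4 2 5 2 5 3 4
j=6: 2≤4, i=6, swap(6,6) ⇒ 4 2 3 4 3 4 2 5 2 5 3 4
j=7: 5>4, skip
j=8: 2≤4, i=7, swap(7,8) ⇒ 4 2 3 4 3 4 2 2 5 5 3 4
j=9: 5>4, skip
j=10: 3≤4, i=8, swap(8,10) ⇒ 4 2 3 4 3 4 2 2 3 5 5 4
(after j=10) data = 4 2 3 4 3 4 2 2 3 5 5 4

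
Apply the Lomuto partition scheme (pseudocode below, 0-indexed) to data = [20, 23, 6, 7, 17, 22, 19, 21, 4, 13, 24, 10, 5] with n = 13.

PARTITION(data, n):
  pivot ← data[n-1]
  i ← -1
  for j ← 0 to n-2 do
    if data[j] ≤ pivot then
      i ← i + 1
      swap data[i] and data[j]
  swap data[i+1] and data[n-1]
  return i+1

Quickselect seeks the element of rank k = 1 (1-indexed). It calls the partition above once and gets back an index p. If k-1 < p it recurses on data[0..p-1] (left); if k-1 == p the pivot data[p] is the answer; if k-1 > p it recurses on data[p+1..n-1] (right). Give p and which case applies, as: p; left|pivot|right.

pivot = data[12] = 5; i = -1
j=0: data[0]=20 > 5 → no swap
j=1: data[1]=23 > 5 → no swap
j=2: data[2]=6 > 5 → no swap
j=3: data[3]=7 > 5 → no swap
j=4: data[4]=17 > 5 → no swap
j=5: data[5]=22 > 5 → no swap
j=6: data[6]=19 > 5 → no swap
j=7: data[7]=21 > 5 → no swap
j=8: data[8]=4 ≤ 5 → i=0, swap data[0],data[8] → [4, 23, 6, 7, 17, 22, 19, 21, 20, 13, 24, 10, 5]
j=9: data[9]=13 > 5 → no swap
j=10: data[10]=24 > 5 → no swap
j=11: data[11]=10 > 5 → no swap
final swap data[1],data[12] → [4, 5, 6, 7, 17, 22, 19, 21, 20, 13, 24, 10, 23]; return 1
p = 1; k-1 = 0 < 1 ⇒ left

1; left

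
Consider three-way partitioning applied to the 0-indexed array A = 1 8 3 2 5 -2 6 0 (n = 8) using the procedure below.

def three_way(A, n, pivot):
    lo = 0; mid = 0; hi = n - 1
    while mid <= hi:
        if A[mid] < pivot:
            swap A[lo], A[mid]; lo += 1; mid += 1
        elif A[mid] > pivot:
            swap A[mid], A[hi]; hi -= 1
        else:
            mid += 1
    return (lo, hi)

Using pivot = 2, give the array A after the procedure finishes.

lo=0 mid=0 hi=7
1<2: swap(0,0), lo=1 mid=1 ⇒ 1 8 3 2 5 -2 6 0
8>2: swap(1,7), hi=6 ⇒ 1 0 3 2 5 -2 6 8
0<2: swap(1,1), lo=2 mid=2 ⇒ 1 0 3 2 5 -2 6 8
3>2: swap(2,6), hi=5 ⇒ 1 0 6 2 5 -2 3 8
6>2: swap(2,5), hi=4 ⇒ 1 0 -2 2 5 6 3 8
-2<2: swap(2,2), lo=3 mid=3 ⇒ 1 0 -2 2 5 6 3 8
2=2: mid=4
5>2: swap(4,4), hi=3 ⇒ 1 0 -2 2 5 6 3 8
done. lo=3 hi=3; A=1 0 -2 2 5 6 3 8

1 0 -2 2 5 6 3 8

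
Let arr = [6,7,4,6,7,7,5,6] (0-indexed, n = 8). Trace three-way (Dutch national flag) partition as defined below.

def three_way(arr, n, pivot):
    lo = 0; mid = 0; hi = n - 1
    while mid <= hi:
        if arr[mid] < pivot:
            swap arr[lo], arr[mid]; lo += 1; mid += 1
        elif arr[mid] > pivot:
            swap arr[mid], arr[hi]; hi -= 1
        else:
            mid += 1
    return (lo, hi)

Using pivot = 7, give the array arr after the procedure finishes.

[6,4,6,5,6,7,7,7]

pivot = 7; lo=0, mid=0, hi=7
arr[mid]=6<7: swap arr[0],arr[0]; lo=1,mid=1 → [6,7,4,6,7,7,5,6]
arr[mid]=7=7: mid=2
arr[mid]=4<7: swap arr[1],arr[2]; lo=2,mid=3 → [6,4,7,6,7,7,5,6]
arr[mid]=6<7: swap arr[2],arr[3]; lo=3,mid=4 → [6,4,6,7,7,7,5,6]
arr[mid]=7=7: mid=5
arr[mid]=7=7: mid=6
arr[mid]=5<7: swap arr[3],arr[6]; lo=4,mid=7 → [6,4,6,5,7,7,7,6]
arr[mid]=6<7: swap arr[4],arr[7]; lo=5,mid=8 → [6,4,6,5,6,7,7,7]
end: lo=5, hi=7; arr = [6,4,6,5,6,7,7,7]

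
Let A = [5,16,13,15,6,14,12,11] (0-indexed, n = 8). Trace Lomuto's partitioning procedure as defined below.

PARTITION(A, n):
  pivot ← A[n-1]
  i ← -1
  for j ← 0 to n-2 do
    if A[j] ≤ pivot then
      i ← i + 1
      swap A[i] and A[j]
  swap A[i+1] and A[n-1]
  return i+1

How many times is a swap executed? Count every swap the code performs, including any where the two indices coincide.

3

pivot = A[7] = 11; i = -1
j=0: A[0]=5 ≤ 11 → i=0, swap A[0],A[0] (no change) → [5,16,13,15,6,14,12,11]
j=1: A[1]=16 > 11 → no swap
j=2: A[2]=13 > 11 → no swap
j=3: A[3]=15 > 11 → no swap
j=4: A[4]=6 ≤ 11 → i=1, swap A[1],A[4] → [5,6,13,15,16,14,12,11]
j=5: A[5]=14 > 11 → no swap
j=6: A[6]=12 > 11 → no swap
final swap A[2],A[7] → [5,6,11,15,16,14,12,13]; return 2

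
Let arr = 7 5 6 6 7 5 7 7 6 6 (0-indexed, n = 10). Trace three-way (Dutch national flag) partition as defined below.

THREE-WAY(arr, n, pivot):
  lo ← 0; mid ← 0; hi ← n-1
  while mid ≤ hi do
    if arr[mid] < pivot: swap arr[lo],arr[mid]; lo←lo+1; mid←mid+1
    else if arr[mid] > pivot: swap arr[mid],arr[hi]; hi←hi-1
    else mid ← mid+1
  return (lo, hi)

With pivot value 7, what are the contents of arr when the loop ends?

pivot = 7; lo=0, mid=0, hi=9
arr[mid]=7=7: mid=1
arr[mid]=5<7: swap arr[0],arr[1]; lo=1,mid=2 → 5 7 6 6 7 5 7 7 6 6
arr[mid]=6<7: swap arr[1],arr[2]; lo=2,mid=3 → 5 6 7 6 7 5 7 7 6 6
arr[mid]=6<7: swap arr[2],arr[3]; lo=3,mid=4 → 5 6 6 7 7 5 7 7 6 6
arr[mid]=7=7: mid=5
arr[mid]=5<7: swap arr[3],arr[5]; lo=4,mid=6 → 5 6 6 5 7 7 7 7 6 6
arr[mid]=7=7: mid=7
arr[mid]=7=7: mid=8
arr[mid]=6<7: swap arr[4],arr[8]; lo=5,mid=9 → 5 6 6 5 6 7 7 7 7 6
arr[mid]=6<7: swap arr[5],arr[9]; lo=6,mid=10 → 5 6 6 5 6 6 7 7 7 7
end: lo=6, hi=9; arr = 5 6 6 5 6 6 7 7 7 7

5 6 6 5 6 6 7 7 7 7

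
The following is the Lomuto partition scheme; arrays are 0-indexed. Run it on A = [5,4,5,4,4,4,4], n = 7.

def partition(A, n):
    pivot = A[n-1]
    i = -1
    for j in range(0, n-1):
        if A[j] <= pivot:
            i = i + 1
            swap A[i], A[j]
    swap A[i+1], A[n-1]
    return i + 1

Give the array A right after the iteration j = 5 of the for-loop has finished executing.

[4,4,4,4,5,5,4]

pivot=4, i=-1
j=0: 5>4, skip
j=1: 4≤4, i=0, swap(0,1) ⇒ [4,5,5,4,4,4,4]
j=2: 5>4, skip
j=3: 4≤4, i=1, swap(1,3) ⇒ [4,4,5,5,4,4,4]
j=4: 4≤4, i=2, swap(2,4) ⇒ [4,4,4,5,5,4,4]
j=5: 4≤4, i=3, swap(3,5) ⇒ [4,4,4,4,5,5,4]
(after j=5) A = [4,4,4,4,5,5,4]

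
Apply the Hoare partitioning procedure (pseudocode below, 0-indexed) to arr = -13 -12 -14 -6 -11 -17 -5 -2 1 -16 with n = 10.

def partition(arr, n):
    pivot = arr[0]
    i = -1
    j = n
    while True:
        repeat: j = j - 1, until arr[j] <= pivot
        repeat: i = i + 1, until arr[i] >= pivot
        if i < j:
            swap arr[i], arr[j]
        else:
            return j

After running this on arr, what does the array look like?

pivot = arr[0] = -13; i = -1, j = 10
j→9 (arr[9]=-16≤-13), i→0 (arr[0]=-13≥-13); i<j, swap → -16 -12 -14 -6 -11 -17 -5 -2 1 -13
j→5 (arr[5]=-17≤-13), i→1 (arr[1]=-12≥-13); i<j, swap → -16 -17 -14 -6 -11 -12 -5 -2 1 -13
j→2, i→3; i≥j, return j=2. arr = -16 -17 -14 -6 -11 -12 -5 -2 1 -13

-16 -17 -14 -6 -11 -12 -5 -2 1 -13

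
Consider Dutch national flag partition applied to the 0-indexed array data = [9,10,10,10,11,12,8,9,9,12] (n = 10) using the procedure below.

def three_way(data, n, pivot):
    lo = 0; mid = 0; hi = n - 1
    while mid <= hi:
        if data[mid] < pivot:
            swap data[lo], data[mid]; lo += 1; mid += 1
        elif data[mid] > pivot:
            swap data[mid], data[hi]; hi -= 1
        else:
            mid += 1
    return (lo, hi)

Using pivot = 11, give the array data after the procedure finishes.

[9,10,10,10,9,8,9,11,12,12]

lo=0 mid=0 hi=9
9<11: swap(0,0), lo=1 mid=1 ⇒ [9,10,10,10,11,12,8,9,9,12]
10<11: swap(1,1), lo=2 mid=2 ⇒ [9,10,10,10,11,12,8,9,9,12]
10<11: swap(2,2), lo=3 mid=3 ⇒ [9,10,10,10,11,12,8,9,9,12]
10<11: swap(3,3), lo=4 mid=4 ⇒ [9,10,10,10,11,12,8,9,9,12]
11=11: mid=5
12>11: swap(5,9), hi=8 ⇒ [9,10,10,10,11,12,8,9,9,12]
12>11: swap(5,8), hi=7 ⇒ [9,10,10,10,11,9,8,9,12,12]
9<11: swap(4,5), lo=5 mid=6 ⇒ [9,10,10,10,9,11,8,9,12,12]
8<11: swap(5,6), lo=6 mid=7 ⇒ [9,10,10,10,9,8,11,9,12,12]
9<11: swap(6,7), lo=7 mid=8 ⇒ [9,10,10,10,9,8,9,11,12,12]
done. lo=7 hi=7; data=[9,10,10,10,9,8,9,11,12,12]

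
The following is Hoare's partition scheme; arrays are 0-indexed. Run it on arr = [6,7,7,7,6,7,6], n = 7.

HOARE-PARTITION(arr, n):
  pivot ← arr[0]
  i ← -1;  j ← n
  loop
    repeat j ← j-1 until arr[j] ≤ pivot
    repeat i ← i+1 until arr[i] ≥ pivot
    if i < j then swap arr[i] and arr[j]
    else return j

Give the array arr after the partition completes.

pivot = arr[0] = 6; i = -1, j = 7
j→6 (arr[6]=6≤6), i→0 (arr[0]=6≥6); i<j, swap → [6,7,7,7,6,7,6]
j→4 (arr[4]=6≤6), i→1 (arr[1]=7≥6); i<j, swap → [6,6,7,7,7,7,6]
j→1, i→2; i≥j, return j=1. arr = [6,6,7,7,7,7,6]

[6,6,7,7,7,7,6]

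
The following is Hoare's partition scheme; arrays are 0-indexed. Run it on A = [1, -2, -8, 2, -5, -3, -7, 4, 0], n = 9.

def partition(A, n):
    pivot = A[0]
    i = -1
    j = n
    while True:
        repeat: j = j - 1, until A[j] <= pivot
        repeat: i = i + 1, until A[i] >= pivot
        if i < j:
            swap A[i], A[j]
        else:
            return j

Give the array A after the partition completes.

[0, -2, -8, -7, -5, -3, 2, 4, 1]

pivot=1
j stops at 8 (0), i stops at 0 (1); swap ⇒ [0, -2, -8, 2, -5, -3, -7, 4, 1]
j stops at 6 (-7), i stops at 3 (2); swap ⇒ [0, -2, -8, -7, -5, -3, 2, 4, 1]
j stops at 5, i stops at 6; i≥j ⇒ return 5. A=[0, -2, -8, -7, -5, -3, 2, 4, 1]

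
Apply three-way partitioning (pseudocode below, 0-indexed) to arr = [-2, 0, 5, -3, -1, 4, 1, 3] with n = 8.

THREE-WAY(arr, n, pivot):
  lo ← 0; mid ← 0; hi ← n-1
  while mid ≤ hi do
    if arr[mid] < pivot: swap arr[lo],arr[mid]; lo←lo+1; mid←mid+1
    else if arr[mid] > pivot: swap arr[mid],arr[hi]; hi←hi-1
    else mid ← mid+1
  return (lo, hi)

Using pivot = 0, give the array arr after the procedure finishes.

[-2, -1, -3, 0, 4, 1, 3, 5]

pivot = 0; lo=0, mid=0, hi=7
arr[mid]=-2<0: swap arr[0],arr[0]; lo=1,mid=1 → [-2, 0, 5, -3, -1, 4, 1, 3]
arr[mid]=0=0: mid=2
arr[mid]=5>0: swap arr[2],arr[7]; hi=6 → [-2, 0, 3, -3, -1, 4, 1, 5]
arr[mid]=3>0: swap arr[2],arr[6]; hi=5 → [-2, 0, 1, -3, -1, 4, 3, 5]
arr[mid]=1>0: swap arr[2],arr[5]; hi=4 → [-2, 0, 4, -3, -1, 1, 3, 5]
arr[mid]=4>0: swap arr[2],arr[4]; hi=3 → [-2, 0, -1, -3, 4, 1, 3, 5]
arr[mid]=-1<0: swap arr[1],arr[2]; lo=2,mid=3 → [-2, -1, 0, -3, 4, 1, 3, 5]
arr[mid]=-3<0: swap arr[2],arr[3]; lo=3,mid=4 → [-2, -1, -3, 0, 4, 1, 3, 5]
end: lo=3, hi=3; arr = [-2, -1, -3, 0, 4, 1, 3, 5]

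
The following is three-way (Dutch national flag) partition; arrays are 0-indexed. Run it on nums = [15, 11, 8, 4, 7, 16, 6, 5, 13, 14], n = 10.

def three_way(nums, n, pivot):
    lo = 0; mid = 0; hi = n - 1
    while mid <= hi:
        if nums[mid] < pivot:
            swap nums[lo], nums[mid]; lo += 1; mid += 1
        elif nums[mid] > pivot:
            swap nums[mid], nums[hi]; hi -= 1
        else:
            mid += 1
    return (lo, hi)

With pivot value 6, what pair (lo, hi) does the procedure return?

(2, 2)

pivot = 6; lo=0, mid=0, hi=9
nums[mid]=15>6: swap nums[0],nums[9]; hi=8 → [14, 11, 8, 4, 7, 16, 6, 5, 13, 15]
nums[mid]=14>6: swap nums[0],nums[8]; hi=7 → [13, 11, 8, 4, 7, 16, 6, 5, 14, 15]
nums[mid]=13>6: swap nums[0],nums[7]; hi=6 → [5, 11, 8, 4, 7, 16, 6, 13, 14, 15]
nums[mid]=5<6: swap nums[0],nums[0]; lo=1,mid=1 → [5, 11, 8, 4, 7, 16, 6, 13, 14, 15]
nums[mid]=11>6: swap nums[1],nums[6]; hi=5 → [5, 6, 8, 4, 7, 16, 11, 13, 14, 15]
nums[mid]=6=6: mid=2
nums[mid]=8>6: swap nums[2],nums[5]; hi=4 → [5, 6, 16, 4, 7, 8, 11, 13, 14, 15]
nums[mid]=16>6: swap nums[2],nums[4]; hi=3 → [5, 6, 7, 4, 16, 8, 11, 13, 14, 15]
nums[mid]=7>6: swap nums[2],nums[3]; hi=2 → [5, 6, 4, 7, 16, 8, 11, 13, 14, 15]
nums[mid]=4<6: swap nums[1],nums[2]; lo=2,mid=3 → [5, 4, 6, 7, 16, 8, 11, 13, 14, 15]
end: lo=2, hi=2; nums = [5, 4, 6, 7, 16, 8, 11, 13, 14, 15]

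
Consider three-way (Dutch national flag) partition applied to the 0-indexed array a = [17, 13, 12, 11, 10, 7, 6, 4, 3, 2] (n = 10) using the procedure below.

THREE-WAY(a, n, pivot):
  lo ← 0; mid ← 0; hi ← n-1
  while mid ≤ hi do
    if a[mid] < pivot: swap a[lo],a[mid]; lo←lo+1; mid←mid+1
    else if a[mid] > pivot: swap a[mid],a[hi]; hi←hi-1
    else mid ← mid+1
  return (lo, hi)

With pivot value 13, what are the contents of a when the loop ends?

[2, 12, 11, 10, 7, 6, 4, 3, 13, 17]

lo=0 mid=0 hi=9
17>13: swap(0,9), hi=8 ⇒ [2, 13, 12, 11, 10, 7, 6, 4, 3, 17]
2<13: swap(0,0), lo=1 mid=1 ⇒ [2, 13, 12, 11, 10, 7, 6, 4, 3, 17]
13=13: mid=2
12<13: swap(1,2), lo=2 mid=3 ⇒ [2, 12, 13, 11, 10, 7, 6, 4, 3, 17]
11<13: swap(2,3), lo=3 mid=4 ⇒ [2, 12, 11, 13, 10, 7, 6, 4, 3, 17]
10<13: swap(3,4), lo=4 mid=5 ⇒ [2, 12, 11, 10, 13, 7, 6, 4, 3, 17]
7<13: swap(4,5), lo=5 mid=6 ⇒ [2, 12, 11, 10, 7, 13, 6, 4, 3, 17]
6<13: swap(5,6), lo=6 mid=7 ⇒ [2, 12, 11, 10, 7, 6, 13, 4, 3, 17]
4<13: swap(6,7), lo=7 mid=8 ⇒ [2, 12, 11, 10, 7, 6, 4, 13, 3, 17]
3<13: swap(7,8), lo=8 mid=9 ⇒ [2, 12, 11, 10, 7, 6, 4, 3, 13, 17]
done. lo=8 hi=8; a=[2, 12, 11, 10, 7, 6, 4, 3, 13, 17]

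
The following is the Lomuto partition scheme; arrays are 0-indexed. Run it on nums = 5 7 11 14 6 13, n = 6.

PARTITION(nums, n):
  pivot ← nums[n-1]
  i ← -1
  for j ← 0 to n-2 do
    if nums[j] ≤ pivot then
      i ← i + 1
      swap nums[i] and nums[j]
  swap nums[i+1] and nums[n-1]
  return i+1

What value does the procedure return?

4

pivot=13, i=-1
j=0: 5≤13, i=0, swap(0,0) ⇒ 5 7 11 14 6 13
j=1: 7≤13, i=1, swap(1,1) ⇒ 5 7 11 14 6 13
j=2: 11≤13, i=2, swap(2,2) ⇒ 5 7 11 14 6 13
j=3: 14>13, skip
j=4: 6≤13, i=3, swap(3,4) ⇒ 5 7 11 6 14 13
swap(4,5) ⇒ 5 7 11 6 13 14; return 4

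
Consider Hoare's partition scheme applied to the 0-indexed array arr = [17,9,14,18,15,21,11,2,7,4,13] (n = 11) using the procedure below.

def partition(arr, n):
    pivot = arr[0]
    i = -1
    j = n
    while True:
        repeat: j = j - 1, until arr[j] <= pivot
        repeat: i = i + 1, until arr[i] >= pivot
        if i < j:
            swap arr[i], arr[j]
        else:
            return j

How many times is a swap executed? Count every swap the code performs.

pivot = arr[0] = 17; i = -1, j = 11
j→10 (arr[10]=13≤17), i→0 (arr[0]=17≥17); i<j, swap → [13,9,14,18,15,21,11,2,7,4,17]
j→9 (arr[9]=4≤17), i→3 (arr[3]=18≥17); i<j, swap → [13,9,14,4,15,21,11,2,7,18,17]
j→8 (arr[8]=7≤17), i→5 (arr[5]=21≥17); i<j, swap → [13,9,14,4,15,7,11,2,21,18,17]
j→7, i→8; i≥j, return j=7. arr = [13,9,14,4,15,7,11,2,21,18,17]

3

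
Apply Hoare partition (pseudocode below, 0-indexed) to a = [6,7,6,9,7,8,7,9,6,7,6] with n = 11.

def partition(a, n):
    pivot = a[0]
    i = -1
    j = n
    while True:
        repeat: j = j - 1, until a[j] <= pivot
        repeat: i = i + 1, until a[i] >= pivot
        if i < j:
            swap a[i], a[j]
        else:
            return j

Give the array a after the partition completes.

pivot = a[0] = 6; i = -1, j = 11
j→10 (a[10]=6≤6), i→0 (a[0]=6≥6); i<j, swap → [6,7,6,9,7,8,7,9,6,7,6]
j→8 (a[8]=6≤6), i→1 (a[1]=7≥6); i<j, swap → [6,6,6,9,7,8,7,9,7,7,6]
j→2, i→2; i≥j, return j=2. a = [6,6,6,9,7,8,7,9,7,7,6]

[6,6,6,9,7,8,7,9,7,7,6]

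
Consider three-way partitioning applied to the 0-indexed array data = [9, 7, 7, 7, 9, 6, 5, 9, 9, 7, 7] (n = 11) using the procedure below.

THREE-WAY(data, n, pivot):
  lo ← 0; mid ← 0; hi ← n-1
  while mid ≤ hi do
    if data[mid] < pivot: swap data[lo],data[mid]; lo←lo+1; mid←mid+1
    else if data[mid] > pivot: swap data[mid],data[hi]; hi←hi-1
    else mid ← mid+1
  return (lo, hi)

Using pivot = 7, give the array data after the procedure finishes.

pivot = 7; lo=0, mid=0, hi=10
data[mid]=9>7: swap data[0],data[10]; hi=9 → [7, 7, 7, 7, 9, 6, 5, 9, 9, 7, 9]
data[mid]=7=7: mid=1
data[mid]=7=7: mid=2
data[mid]=7=7: mid=3
data[mid]=7=7: mid=4
data[mid]=9>7: swap data[4],data[9]; hi=8 → [7, 7, 7, 7, 7, 6, 5, 9, 9, 9, 9]
data[mid]=7=7: mid=5
data[mid]=6<7: swap data[0],data[5]; lo=1,mid=6 → [6, 7, 7, 7, 7, 7, 5, 9, 9, 9, 9]
data[mid]=5<7: swap data[1],data[6]; lo=2,mid=7 → [6, 5, 7, 7, 7, 7, 7, 9, 9, 9, 9]
data[mid]=9>7: swap data[7],data[8]; hi=7 → [6, 5, 7, 7, 7, 7, 7, 9, 9, 9, 9]
data[mid]=9>7: swap data[7],data[7]; hi=6 → [6, 5, 7, 7, 7, 7, 7, 9, 9, 9, 9]
end: lo=2, hi=6; data = [6, 5, 7, 7, 7, 7, 7, 9, 9, 9, 9]

[6, 5, 7, 7, 7, 7, 7, 9, 9, 9, 9]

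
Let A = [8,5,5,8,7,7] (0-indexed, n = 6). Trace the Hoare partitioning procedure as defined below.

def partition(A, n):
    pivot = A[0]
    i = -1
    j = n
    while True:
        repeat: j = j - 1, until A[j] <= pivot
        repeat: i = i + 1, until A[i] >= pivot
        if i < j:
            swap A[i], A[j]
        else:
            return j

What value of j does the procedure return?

3

pivot = A[0] = 8; i = -1, j = 6
j→5 (A[5]=7≤8), i→0 (A[0]=8≥8); i<j, swap → [7,5,5,8,7,8]
j→4 (A[4]=7≤8), i→3 (A[3]=8≥8); i<j, swap → [7,5,5,7,8,8]
j→3, i→4; i≥j, return j=3. A = [7,5,5,7,8,8]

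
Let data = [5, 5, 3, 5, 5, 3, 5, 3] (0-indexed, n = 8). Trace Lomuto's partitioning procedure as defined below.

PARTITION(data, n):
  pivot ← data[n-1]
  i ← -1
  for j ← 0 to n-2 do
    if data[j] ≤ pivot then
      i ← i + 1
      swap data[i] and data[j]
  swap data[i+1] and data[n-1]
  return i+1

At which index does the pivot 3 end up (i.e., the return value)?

2

pivot = data[7] = 3; i = -1
j=0: data[0]=5 > 3 → no swap
j=1: data[1]=5 > 3 → no swap
j=2: data[2]=3 ≤ 3 → i=0, swap data[0],data[2] → [3, 5, 5, 5, 5, 3, 5, 3]
j=3: data[3]=5 > 3 → no swap
j=4: data[4]=5 > 3 → no swap
j=5: data[5]=3 ≤ 3 → i=1, swap data[1],data[5] → [3, 3, 5, 5, 5, 5, 5, 3]
j=6: data[6]=5 > 3 → no swap
final swap data[2],data[7] → [3, 3, 3, 5, 5, 5, 5, 5]; return 2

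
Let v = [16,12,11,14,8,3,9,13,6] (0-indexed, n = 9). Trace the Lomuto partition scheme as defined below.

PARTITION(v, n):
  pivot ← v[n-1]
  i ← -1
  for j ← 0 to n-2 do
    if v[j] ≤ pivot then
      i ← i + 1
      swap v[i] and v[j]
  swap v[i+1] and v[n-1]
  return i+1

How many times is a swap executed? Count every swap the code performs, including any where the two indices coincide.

pivot = v[8] = 6; i = -1
j=0: v[0]=16 > 6 → no swap
j=1: v[1]=12 > 6 → no swap
j=2: v[2]=11 > 6 → no swap
j=3: v[3]=14 > 6 → no swap
j=4: v[4]=8 > 6 → no swap
j=5: v[5]=3 ≤ 6 → i=0, swap v[0],v[5] → [3,12,11,14,8,16,9,13,6]
j=6: v[6]=9 > 6 → no swap
j=7: v[7]=13 > 6 → no swap
final swap v[1],v[8] → [3,6,11,14,8,16,9,13,12]; return 1

2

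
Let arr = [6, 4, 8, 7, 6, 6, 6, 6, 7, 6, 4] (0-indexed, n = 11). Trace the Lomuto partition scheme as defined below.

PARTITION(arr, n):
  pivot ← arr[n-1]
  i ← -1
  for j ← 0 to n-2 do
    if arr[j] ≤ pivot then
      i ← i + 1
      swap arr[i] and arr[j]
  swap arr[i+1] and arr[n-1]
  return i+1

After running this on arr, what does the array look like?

pivot=4, i=-1
j=0: 6>4, skip
j=1: 4≤4, i=0, swap(0,1) ⇒ [4, 6, 8, 7, 6, 6, 6, 6, 7, 6, 4]
j=2: 8>4, skip
j=3: 7>4, skip
j=4: 6>4, skip
j=5: 6>4, skip
j=6: 6>4, skip
j=7: 6>4, skip
j=8: 7>4, skip
j=9: 6>4, skip
swap(1,10) ⇒ [4, 4, 8, 7, 6, 6, 6, 6, 7, 6, 6]; return 1

[4, 4, 8, 7, 6, 6, 6, 6, 7, 6, 6]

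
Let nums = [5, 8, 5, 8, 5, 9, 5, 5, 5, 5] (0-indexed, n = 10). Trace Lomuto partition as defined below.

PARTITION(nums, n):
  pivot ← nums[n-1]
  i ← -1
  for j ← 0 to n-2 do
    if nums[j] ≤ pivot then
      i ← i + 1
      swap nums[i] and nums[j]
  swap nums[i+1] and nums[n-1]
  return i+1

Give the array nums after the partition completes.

[5, 5, 5, 5, 5, 5, 5, 8, 9, 8]

pivot = nums[9] = 5; i = -1
j=0: nums[0]=5 ≤ 5 → i=0, swap nums[0],nums[0] (no change) → [5, 8, 5, 8, 5, 9, 5, 5, 5, 5]
j=1: nums[1]=8 > 5 → no swap
j=2: nums[2]=5 ≤ 5 → i=1, swap nums[1],nums[2] → [5, 5, 8, 8, 5, 9, 5, 5, 5, 5]
j=3: nums[3]=8 > 5 → no swap
j=4: nums[4]=5 ≤ 5 → i=2, swap nums[2],nums[4] → [5, 5, 5, 8, 8, 9, 5, 5, 5, 5]
j=5: nums[5]=9 > 5 → no swap
j=6: nums[6]=5 ≤ 5 → i=3, swap nums[3],nums[6] → [5, 5, 5, 5, 8, 9, 8, 5, 5, 5]
j=7: nums[7]=5 ≤ 5 → i=4, swap nums[4],nums[7] → [5, 5, 5, 5, 5, 9, 8, 8, 5, 5]
j=8: nums[8]=5 ≤ 5 → i=5, swap nums[5],nums[8] → [5, 5, 5, 5, 5, 5, 8, 8, 9, 5]
final swap nums[6],nums[9] → [5, 5, 5, 5, 5, 5, 5, 8, 9, 8]; return 6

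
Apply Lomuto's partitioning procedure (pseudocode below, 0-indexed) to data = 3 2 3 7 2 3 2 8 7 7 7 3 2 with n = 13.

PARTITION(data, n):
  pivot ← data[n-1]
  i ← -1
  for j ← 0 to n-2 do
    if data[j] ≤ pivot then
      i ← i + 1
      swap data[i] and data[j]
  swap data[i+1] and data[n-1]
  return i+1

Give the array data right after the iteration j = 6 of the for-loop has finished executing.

2 2 2 7 3 3 3 8 7 7 7 3 2

pivot = data[12] = 2; i = -1
j=0: data[0]=3 > 2 → no swap
j=1: data[1]=2 ≤ 2 → i=0, swap data[0],data[1] → 2 3 3 7 2 3 2 8 7 7 7 3 2
j=2: data[2]=3 > 2 → no swap
j=3: data[3]=7 > 2 → no swap
j=4: data[4]=2 ≤ 2 → i=1, swap data[1],data[4] → 2 2 3 7 3 3 2 8 7 7 7 3 2
j=5: data[5]=3 > 2 → no swap
j=6: data[6]=2 ≤ 2 → i=2, swap data[2],data[6] → 2 2 2 7 3 3 3 8 7 7 7 3 2
(after j=6) data = 2 2 2 7 3 3 3 8 7 7 7 3 2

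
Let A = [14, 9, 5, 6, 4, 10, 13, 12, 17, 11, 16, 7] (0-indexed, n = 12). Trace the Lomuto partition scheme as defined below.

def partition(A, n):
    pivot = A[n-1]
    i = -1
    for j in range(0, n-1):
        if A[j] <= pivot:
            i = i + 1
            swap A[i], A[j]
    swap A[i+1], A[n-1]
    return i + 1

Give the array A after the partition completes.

[5, 6, 4, 7, 14, 10, 13, 12, 17, 11, 16, 9]

pivot = A[11] = 7; i = -1
j=0: A[0]=14 > 7 → no swap
j=1: A[1]=9 > 7 → no swap
j=2: A[2]=5 ≤ 7 → i=0, swap A[0],A[2] → [5, 9, 14, 6, 4, 10, 13, 12, 17, 11, 16, 7]
j=3: A[3]=6 ≤ 7 → i=1, swap A[1],A[3] → [5, 6, 14, 9, 4, 10, 13, 12, 17, 11, 16, 7]
j=4: A[4]=4 ≤ 7 → i=2, swap A[2],A[4] → [5, 6, 4, 9, 14, 10, 13, 12, 17, 11, 16, 7]
j=5: A[5]=10 > 7 → no swap
j=6: A[6]=13 > 7 → no swap
j=7: A[7]=12 > 7 → no swap
j=8: A[8]=17 > 7 → no swap
j=9: A[9]=11 > 7 → no swap
j=10: A[10]=16 > 7 → no swap
final swap A[3],A[11] → [5, 6, 4, 7, 14, 10, 13, 12, 17, 11, 16, 9]; return 3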